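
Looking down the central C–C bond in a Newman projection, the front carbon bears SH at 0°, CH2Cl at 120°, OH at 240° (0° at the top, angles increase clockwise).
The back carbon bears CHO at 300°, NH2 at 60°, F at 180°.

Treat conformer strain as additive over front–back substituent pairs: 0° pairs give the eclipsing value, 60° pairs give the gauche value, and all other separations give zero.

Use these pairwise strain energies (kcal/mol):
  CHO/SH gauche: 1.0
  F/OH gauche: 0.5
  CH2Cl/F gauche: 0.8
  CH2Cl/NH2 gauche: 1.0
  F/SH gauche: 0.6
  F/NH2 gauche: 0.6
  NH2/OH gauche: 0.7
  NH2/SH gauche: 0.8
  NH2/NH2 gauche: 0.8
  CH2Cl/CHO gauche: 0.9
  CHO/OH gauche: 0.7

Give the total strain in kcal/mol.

This conformer is staggered. SH at 0° is gauche with CHO at 300° (1.0); SH at 0° is gauche with NH2 at 60° (0.8); CH2Cl at 120° is gauche with NH2 at 60° (1.0); CH2Cl at 120° is gauche with F at 180° (0.8); OH at 240° is gauche with CHO at 300° (0.7); OH at 240° is gauche with F at 180° (0.5). Total 4.8 kcal/mol.

4.8 kcal/mol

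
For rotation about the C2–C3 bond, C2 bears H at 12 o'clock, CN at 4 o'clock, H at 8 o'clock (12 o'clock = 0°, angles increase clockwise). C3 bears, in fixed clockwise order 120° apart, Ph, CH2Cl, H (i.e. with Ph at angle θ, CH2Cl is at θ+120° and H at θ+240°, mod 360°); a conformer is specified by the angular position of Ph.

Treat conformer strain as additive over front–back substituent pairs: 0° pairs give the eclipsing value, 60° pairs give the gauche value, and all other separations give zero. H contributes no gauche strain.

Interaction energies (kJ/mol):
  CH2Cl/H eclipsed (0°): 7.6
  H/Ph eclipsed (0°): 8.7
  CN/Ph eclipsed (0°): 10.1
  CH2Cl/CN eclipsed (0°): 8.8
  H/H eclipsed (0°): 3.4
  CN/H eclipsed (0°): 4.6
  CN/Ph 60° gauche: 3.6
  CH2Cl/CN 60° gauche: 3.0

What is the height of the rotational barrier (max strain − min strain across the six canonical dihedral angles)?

18.1 kJ/mol

Ph at 0° (eclipsed): H(0°)/Ph(0°) eclipsed 8.7; CN(120°)/CH2Cl(120°) eclipsed 8.8; H(240°)/H(240°) eclipsed 3.4 → 20.9 kJ/mol.
Ph at 60° (staggered): CN(120°)/Ph(60°) gauche 3.6; CN(120°)/CH2Cl(180°) gauche 3.0 → 6.6 kJ/mol.
Ph at 120° (eclipsed): H(0°)/H(0°) eclipsed 3.4; CN(120°)/Ph(120°) eclipsed 10.1; H(240°)/CH2Cl(240°) eclipsed 7.6 → 21.1 kJ/mol.
Ph at 180° (staggered): CN(120°)/Ph(180°) gauche 3.6 → 3.6 kJ/mol.
Ph at 240° (eclipsed): H(0°)/CH2Cl(0°) eclipsed 7.6; CN(120°)/H(120°) eclipsed 4.6; H(240°)/Ph(240°) eclipsed 8.7 → 20.9 kJ/mol.
Ph at 300° (staggered): CN(120°)/CH2Cl(60°) gauche 3.0 → 3.0 kJ/mol.
Max at 120° (21.1 kJ/mol), min at 300° (3.0 kJ/mol); barrier = 18.1 kJ/mol.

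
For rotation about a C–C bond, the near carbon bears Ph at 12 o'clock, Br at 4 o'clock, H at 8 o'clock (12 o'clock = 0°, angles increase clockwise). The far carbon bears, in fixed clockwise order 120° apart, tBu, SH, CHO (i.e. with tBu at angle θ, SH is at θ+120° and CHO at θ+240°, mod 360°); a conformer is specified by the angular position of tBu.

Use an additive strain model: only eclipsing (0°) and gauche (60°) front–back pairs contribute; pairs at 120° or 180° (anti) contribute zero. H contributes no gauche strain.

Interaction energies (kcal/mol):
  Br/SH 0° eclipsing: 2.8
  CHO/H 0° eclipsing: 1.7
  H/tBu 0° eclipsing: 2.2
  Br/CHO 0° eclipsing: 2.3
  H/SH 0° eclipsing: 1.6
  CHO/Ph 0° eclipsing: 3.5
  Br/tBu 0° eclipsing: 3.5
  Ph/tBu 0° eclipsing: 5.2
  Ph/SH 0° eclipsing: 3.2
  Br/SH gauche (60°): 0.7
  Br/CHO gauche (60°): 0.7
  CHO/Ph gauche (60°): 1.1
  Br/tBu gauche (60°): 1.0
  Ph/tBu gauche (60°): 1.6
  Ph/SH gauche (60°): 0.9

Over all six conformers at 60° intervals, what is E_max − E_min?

6.0 kcal/mol

tBu at 0° is eclipsed. Ph at 0° is eclipsed with tBu at 0° (5.2); Br at 120° is eclipsed with SH at 120° (2.8); H at 240° is eclipsed with CHO at 240° (1.7). Total 9.7 kcal/mol.
tBu at 60° is staggered. Ph at 0° is gauche with tBu at 60° (1.6); Ph at 0° is gauche with CHO at 300° (1.1); Br at 120° is gauche with tBu at 60° (1.0); Br at 120° is gauche with SH at 180° (0.7). Total 4.4 kcal/mol.
tBu at 120° is eclipsed. Ph at 0° is eclipsed with CHO at 0° (3.5); Br at 120° is eclipsed with tBu at 120° (3.5); H at 240° is eclipsed with SH at 240° (1.6). Total 8.6 kcal/mol.
tBu at 180° is staggered. Ph at 0° is gauche with SH at 300° (0.9); Ph at 0° is gauche with CHO at 60° (1.1); Br at 120° is gauche with tBu at 180° (1.0); Br at 120° is gauche with CHO at 60° (0.7). Total 3.7 kcal/mol.
tBu at 240° is eclipsed. Ph at 0° is eclipsed with SH at 0° (3.2); Br at 120° is eclipsed with CHO at 120° (2.3); H at 240° is eclipsed with tBu at 240° (2.2). Total 7.7 kcal/mol.
tBu at 300° is staggered. Ph at 0° is gauche with tBu at 300° (1.6); Ph at 0° is gauche with SH at 60° (0.9); Br at 120° is gauche with SH at 60° (0.7); Br at 120° is gauche with CHO at 180° (0.7). Total 3.9 kcal/mol.
Max at 0° (9.7 kcal/mol), min at 180° (3.7 kcal/mol); barrier = 6.0 kcal/mol.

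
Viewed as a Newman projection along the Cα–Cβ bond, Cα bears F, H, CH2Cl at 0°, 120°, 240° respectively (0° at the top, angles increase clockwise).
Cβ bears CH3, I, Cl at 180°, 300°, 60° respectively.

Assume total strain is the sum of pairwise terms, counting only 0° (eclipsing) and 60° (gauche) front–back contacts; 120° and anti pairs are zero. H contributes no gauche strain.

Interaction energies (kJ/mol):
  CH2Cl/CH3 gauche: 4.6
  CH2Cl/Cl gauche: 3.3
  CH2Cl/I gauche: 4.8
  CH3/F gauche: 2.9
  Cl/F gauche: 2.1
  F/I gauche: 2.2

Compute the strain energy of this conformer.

This conformer (staggered): F–I gauche, F–Cl gauche, CH2Cl–CH3 gauche, CH2Cl–I gauche; 2.2 + 2.1 + 4.6 + 4.8 = 13.7 kJ/mol.

13.7 kJ/mol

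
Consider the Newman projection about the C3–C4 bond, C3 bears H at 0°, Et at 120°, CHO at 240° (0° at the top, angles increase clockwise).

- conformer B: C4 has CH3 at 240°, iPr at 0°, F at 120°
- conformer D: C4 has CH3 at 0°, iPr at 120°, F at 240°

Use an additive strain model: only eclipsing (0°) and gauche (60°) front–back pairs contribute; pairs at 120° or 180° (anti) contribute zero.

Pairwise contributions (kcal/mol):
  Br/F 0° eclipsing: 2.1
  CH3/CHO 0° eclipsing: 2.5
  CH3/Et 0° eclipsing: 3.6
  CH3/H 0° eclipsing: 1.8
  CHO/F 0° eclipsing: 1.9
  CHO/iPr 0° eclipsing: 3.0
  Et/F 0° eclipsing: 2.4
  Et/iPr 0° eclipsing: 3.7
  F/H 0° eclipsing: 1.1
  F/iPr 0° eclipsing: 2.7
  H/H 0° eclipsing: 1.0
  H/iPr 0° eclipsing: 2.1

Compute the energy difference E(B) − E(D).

B (eclipsed): H–iPr eclipsed, Et–F eclipsed, CHO–CH3 eclipsed; 2.1 + 2.4 + 2.5 = 7.0 kcal/mol.
D (eclipsed): H–CH3 eclipsed, Et–iPr eclipsed, CHO–F eclipsed; 1.8 + 3.7 + 1.9 = 7.4 kcal/mol.
E(B) − E(D) = 7.0 − 7.4 = -0.4 kcal/mol.

-0.4 kcal/mol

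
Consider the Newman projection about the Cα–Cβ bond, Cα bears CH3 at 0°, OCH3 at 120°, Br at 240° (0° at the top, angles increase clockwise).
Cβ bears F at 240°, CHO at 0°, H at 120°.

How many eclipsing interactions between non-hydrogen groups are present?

Non-H eclipsing pairs: CH3(0°)/CHO(0°); Br(240°)/F(240°) — 2 interactions.

2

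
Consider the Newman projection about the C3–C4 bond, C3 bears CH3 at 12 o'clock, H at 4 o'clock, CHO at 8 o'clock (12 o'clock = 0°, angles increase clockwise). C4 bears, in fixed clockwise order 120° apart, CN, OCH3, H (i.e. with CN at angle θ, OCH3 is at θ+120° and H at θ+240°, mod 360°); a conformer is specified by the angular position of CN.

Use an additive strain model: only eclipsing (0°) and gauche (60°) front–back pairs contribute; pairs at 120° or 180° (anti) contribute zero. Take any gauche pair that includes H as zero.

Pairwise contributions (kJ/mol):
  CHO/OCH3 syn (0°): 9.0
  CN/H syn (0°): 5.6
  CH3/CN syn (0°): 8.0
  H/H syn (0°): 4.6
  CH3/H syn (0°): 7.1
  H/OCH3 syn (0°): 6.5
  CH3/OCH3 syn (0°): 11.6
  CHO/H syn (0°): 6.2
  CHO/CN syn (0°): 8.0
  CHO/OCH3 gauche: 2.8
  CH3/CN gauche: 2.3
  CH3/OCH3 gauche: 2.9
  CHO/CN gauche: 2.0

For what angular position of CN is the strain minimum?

60°

CN at 0° (eclipsed): CH3–CN eclipsed, H–OCH3 eclipsed, CHO–H eclipsed; 8.0 + 6.5 + 6.2 = 20.7 kJ/mol.
CN at 60° (staggered): CH3–CN gauche, CHO–OCH3 gauche; 2.3 + 2.8 = 5.1 kJ/mol.
CN at 120° (eclipsed): CH3–H eclipsed, H–CN eclipsed, CHO–OCH3 eclipsed; 7.1 + 5.6 + 9.0 = 21.7 kJ/mol.
CN at 180° (staggered): CH3–OCH3 gauche, CHO–CN gauche, CHO–OCH3 gauche; 2.9 + 2.0 + 2.8 = 7.7 kJ/mol.
CN at 240° (eclipsed): CH3–OCH3 eclipsed, H–H eclipsed, CHO–CN eclipsed; 11.6 + 4.6 + 8.0 = 24.2 kJ/mol.
CN at 300° (staggered): CH3–CN gauche, CH3–OCH3 gauche, CHO–CN gauche; 2.3 + 2.9 + 2.0 = 7.2 kJ/mol.
The minimum (5.1 kJ/mol) occurs with CN at 60°.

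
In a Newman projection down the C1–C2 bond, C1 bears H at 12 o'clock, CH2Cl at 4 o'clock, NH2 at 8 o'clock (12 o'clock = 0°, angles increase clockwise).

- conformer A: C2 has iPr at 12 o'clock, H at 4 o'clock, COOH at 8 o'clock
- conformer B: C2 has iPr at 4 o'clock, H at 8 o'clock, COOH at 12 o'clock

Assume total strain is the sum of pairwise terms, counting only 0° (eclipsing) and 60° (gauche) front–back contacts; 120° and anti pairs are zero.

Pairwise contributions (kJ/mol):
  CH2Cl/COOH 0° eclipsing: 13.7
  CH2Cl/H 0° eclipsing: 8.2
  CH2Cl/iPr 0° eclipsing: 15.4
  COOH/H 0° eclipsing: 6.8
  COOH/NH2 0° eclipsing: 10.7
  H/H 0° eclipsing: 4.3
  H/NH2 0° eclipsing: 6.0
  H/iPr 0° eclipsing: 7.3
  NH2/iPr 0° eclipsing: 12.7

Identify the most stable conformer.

A (eclipsed): H–iPr eclipsed, CH2Cl–H eclipsed, NH2–COOH eclipsed; 7.3 + 8.2 + 10.7 = 26.2 kJ/mol.
B (eclipsed): H–COOH eclipsed, CH2Cl–iPr eclipsed, NH2–H eclipsed; 6.8 + 15.4 + 6.0 = 28.2 kJ/mol.
A has the lowest total (26.2 kJ/mol).

A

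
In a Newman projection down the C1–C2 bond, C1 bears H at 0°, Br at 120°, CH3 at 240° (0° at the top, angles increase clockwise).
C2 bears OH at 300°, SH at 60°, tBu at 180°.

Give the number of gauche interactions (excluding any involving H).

4

Non-H gauche pairs: Br(120°)/SH(60°); Br(120°)/tBu(180°); CH3(240°)/OH(300°); CH3(240°)/tBu(180°) — 4 interactions.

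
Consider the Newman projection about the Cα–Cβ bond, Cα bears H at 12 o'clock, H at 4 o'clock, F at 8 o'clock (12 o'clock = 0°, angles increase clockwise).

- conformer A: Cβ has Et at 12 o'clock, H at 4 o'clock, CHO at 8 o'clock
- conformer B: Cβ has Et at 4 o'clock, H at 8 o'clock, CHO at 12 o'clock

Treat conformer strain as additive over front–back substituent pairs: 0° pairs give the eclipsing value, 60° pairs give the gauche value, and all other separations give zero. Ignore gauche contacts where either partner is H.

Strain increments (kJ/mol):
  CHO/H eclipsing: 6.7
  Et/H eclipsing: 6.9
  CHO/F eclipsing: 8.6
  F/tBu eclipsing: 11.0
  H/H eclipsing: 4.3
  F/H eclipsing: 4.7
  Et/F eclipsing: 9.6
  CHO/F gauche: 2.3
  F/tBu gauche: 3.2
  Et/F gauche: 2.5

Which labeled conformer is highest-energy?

A is eclipsed. H at 0° is eclipsed with Et at 0° (6.9); H at 120° is eclipsed with H at 120° (4.3); F at 240° is eclipsed with CHO at 240° (8.6). Total 19.8 kJ/mol.
B is eclipsed. H at 0° is eclipsed with CHO at 0° (6.7); H at 120° is eclipsed with Et at 120° (6.9); F at 240° is eclipsed with H at 240° (4.7). Total 18.3 kJ/mol.
A has the highest total (19.8 kJ/mol).

A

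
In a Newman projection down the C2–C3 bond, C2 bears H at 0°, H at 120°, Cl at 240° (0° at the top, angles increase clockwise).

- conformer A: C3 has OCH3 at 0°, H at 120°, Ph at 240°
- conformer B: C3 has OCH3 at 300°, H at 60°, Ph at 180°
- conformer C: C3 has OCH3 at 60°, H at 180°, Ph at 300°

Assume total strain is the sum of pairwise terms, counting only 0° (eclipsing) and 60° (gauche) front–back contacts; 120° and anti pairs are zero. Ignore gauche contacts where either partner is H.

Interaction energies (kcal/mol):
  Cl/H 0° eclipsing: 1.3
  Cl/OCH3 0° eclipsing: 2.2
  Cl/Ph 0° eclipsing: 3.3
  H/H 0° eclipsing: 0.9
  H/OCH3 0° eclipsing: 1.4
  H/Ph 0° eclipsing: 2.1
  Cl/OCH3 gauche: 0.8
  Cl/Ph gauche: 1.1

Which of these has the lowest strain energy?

A (eclipsed): H–OCH3 eclipsed, H–H eclipsed, Cl–Ph eclipsed; 1.4 + 0.9 + 3.3 = 5.6 kcal/mol.
B (staggered): Cl–OCH3 gauche, Cl–Ph gauche; 0.8 + 1.1 = 1.9 kcal/mol.
C (staggered): Cl–Ph gauche; 1.1 = 1.1 kcal/mol.
C has the lowest total (1.1 kcal/mol).

C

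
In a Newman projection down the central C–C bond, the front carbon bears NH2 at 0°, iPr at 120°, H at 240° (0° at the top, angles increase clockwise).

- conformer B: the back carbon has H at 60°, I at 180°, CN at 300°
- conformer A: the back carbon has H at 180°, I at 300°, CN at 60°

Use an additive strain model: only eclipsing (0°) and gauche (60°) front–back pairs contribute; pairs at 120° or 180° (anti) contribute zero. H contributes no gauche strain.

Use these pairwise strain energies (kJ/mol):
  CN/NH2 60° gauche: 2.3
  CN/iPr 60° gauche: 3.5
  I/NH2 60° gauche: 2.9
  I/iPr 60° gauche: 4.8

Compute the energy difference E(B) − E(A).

B (staggered): NH2(0°)/CN(300°) gauche 2.3; iPr(120°)/I(180°) gauche 4.8 → 7.1 kJ/mol.
A (staggered): NH2(0°)/I(300°) gauche 2.9; NH2(0°)/CN(60°) gauche 2.3; iPr(120°)/CN(60°) gauche 3.5 → 8.7 kJ/mol.
E(B) − E(A) = 7.1 − 8.7 = -1.6 kJ/mol.

-1.6 kJ/mol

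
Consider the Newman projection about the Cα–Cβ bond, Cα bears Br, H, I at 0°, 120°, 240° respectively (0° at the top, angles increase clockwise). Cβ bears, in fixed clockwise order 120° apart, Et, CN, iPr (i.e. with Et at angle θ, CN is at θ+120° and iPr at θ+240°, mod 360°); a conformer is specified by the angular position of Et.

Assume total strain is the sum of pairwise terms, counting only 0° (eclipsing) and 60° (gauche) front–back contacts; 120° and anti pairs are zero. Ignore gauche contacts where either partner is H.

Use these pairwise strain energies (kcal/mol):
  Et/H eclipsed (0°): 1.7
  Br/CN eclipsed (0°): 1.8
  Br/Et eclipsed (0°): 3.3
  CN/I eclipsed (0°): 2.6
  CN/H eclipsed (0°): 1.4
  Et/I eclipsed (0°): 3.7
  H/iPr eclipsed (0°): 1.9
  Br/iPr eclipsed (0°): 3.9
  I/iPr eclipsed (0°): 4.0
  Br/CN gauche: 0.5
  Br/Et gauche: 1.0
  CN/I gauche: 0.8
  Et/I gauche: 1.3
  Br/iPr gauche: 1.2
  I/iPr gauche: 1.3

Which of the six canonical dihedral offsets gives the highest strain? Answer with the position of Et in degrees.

Et at 0° (eclipsed): Br–Et eclipsed, H–CN eclipsed, I–iPr eclipsed; 3.3 + 1.4 + 4.0 = 8.7 kcal/mol.
Et at 60° (staggered): Br–Et gauche, Br–iPr gauche, I–CN gauche, I–iPr gauche; 1.0 + 1.2 + 0.8 + 1.3 = 4.3 kcal/mol.
Et at 120° (eclipsed): Br–iPr eclipsed, H–Et eclipsed, I–CN eclipsed; 3.9 + 1.7 + 2.6 = 8.2 kcal/mol.
Et at 180° (staggered): Br–CN gauche, Br–iPr gauche, I–Et gauche, I–CN gauche; 0.5 + 1.2 + 1.3 + 0.8 = 3.8 kcal/mol.
Et at 240° (eclipsed): Br–CN eclipsed, H–iPr eclipsed, I–Et eclipsed; 1.8 + 1.9 + 3.7 = 7.4 kcal/mol.
Et at 300° (staggered): Br–Et gauche, Br–CN gauche, I–Et gauche, I–iPr gauche; 1.0 + 0.5 + 1.3 + 1.3 = 4.1 kcal/mol.
The maximum (8.7 kcal/mol) occurs with Et at 0°.

0°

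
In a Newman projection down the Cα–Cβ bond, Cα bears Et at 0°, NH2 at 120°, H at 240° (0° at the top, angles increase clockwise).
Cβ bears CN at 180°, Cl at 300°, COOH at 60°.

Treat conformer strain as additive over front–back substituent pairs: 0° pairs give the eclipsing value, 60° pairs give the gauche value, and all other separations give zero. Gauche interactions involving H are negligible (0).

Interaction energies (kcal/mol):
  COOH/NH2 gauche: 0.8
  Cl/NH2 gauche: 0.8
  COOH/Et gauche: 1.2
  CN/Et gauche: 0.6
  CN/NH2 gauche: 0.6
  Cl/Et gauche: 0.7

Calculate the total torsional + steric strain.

This conformer (staggered): Et–Cl gauche, Et–COOH gauche, NH2–CN gauche, NH2–COOH gauche; 0.7 + 1.2 + 0.6 + 0.8 = 3.3 kcal/mol.

3.3 kcal/mol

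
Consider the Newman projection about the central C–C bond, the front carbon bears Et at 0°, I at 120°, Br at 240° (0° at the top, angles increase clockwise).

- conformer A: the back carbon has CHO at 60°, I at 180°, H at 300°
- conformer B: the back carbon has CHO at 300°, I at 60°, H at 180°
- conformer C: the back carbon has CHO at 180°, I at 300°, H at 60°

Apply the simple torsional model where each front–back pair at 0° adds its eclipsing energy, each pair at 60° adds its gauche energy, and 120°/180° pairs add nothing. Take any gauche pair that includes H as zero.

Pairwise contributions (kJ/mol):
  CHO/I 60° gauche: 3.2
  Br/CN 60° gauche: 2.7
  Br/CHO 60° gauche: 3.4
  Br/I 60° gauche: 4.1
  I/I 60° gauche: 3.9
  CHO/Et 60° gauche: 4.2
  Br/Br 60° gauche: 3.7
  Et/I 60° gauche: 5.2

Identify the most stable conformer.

A

A (staggered): Et(0°)/CHO(60°) gauche 4.2; I(120°)/CHO(60°) gauche 3.2; I(120°)/I(180°) gauche 3.9; Br(240°)/I(180°) gauche 4.1 → 15.4 kJ/mol.
B (staggered): Et(0°)/CHO(300°) gauche 4.2; Et(0°)/I(60°) gauche 5.2; I(120°)/I(60°) gauche 3.9; Br(240°)/CHO(300°) gauche 3.4 → 16.7 kJ/mol.
C (staggered): Et(0°)/I(300°) gauche 5.2; I(120°)/CHO(180°) gauche 3.2; Br(240°)/CHO(180°) gauche 3.4; Br(240°)/I(300°) gauche 4.1 → 15.9 kJ/mol.
A has the lowest total (15.4 kJ/mol).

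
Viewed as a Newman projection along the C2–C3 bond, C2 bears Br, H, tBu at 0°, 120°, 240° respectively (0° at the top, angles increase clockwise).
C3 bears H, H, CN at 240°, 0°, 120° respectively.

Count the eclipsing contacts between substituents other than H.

0

Every eclipsing pair involves H, so the count is 0.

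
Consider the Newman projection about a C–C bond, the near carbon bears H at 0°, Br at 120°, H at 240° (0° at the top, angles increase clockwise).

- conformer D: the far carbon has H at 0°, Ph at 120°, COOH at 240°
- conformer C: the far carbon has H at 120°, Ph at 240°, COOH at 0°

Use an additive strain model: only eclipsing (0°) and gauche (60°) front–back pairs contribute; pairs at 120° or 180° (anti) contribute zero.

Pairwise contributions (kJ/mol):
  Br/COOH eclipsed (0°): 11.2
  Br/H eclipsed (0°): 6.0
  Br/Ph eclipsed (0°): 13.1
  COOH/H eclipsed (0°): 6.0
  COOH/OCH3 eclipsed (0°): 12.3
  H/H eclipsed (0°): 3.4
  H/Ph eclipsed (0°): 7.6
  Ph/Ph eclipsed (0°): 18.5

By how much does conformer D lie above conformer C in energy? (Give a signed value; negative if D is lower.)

+2.9 kJ/mol

D is eclipsed. H at 0° is eclipsed with H at 0° (3.4); Br at 120° is eclipsed with Ph at 120° (13.1); H at 240° is eclipsed with COOH at 240° (6.0). Total 22.5 kJ/mol.
C is eclipsed. H at 0° is eclipsed with COOH at 0° (6.0); Br at 120° is eclipsed with H at 120° (6.0); H at 240° is eclipsed with Ph at 240° (7.6). Total 19.6 kJ/mol.
E(D) − E(C) = 22.5 − 19.6 = +2.9 kJ/mol.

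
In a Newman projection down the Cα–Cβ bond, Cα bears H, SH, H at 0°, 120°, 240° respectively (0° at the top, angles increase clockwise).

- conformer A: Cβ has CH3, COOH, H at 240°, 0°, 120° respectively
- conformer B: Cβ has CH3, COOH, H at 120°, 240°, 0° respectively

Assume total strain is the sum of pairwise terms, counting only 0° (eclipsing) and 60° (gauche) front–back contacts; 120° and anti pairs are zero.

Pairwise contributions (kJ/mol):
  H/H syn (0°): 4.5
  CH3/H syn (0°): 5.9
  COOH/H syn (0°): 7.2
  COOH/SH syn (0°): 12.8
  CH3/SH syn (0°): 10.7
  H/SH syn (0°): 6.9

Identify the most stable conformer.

A

A (eclipsed): H(0°)/COOH(0°) eclipsed 7.2; SH(120°)/H(120°) eclipsed 6.9; H(240°)/CH3(240°) eclipsed 5.9 → 20.0 kJ/mol.
B (eclipsed): H(0°)/H(0°) eclipsed 4.5; SH(120°)/CH3(120°) eclipsed 10.7; H(240°)/COOH(240°) eclipsed 7.2 → 22.4 kJ/mol.
A has the lowest total (20.0 kJ/mol).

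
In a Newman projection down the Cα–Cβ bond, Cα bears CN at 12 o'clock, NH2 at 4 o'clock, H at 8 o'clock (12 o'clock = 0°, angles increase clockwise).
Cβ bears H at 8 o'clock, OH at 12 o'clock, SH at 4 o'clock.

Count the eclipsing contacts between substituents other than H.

Non-H eclipsing pairs: CN(0°)/OH(0°); NH2(120°)/SH(120°) — 2 interactions.

2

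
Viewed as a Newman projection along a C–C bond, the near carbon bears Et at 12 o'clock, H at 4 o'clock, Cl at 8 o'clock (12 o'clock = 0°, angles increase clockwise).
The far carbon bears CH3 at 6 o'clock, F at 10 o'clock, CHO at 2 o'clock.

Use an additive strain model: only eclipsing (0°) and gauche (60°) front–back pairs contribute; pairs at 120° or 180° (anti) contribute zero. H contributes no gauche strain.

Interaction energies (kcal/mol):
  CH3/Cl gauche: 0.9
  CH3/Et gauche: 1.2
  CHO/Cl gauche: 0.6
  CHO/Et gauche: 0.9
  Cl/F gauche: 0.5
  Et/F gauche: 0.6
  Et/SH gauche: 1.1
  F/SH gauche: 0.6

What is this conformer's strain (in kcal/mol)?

2.9 kcal/mol

This conformer (staggered): Et–F gauche, Et–CHO gauche, Cl–CH3 gauche, Cl–F gauche; 0.6 + 0.9 + 0.9 + 0.5 = 2.9 kcal/mol.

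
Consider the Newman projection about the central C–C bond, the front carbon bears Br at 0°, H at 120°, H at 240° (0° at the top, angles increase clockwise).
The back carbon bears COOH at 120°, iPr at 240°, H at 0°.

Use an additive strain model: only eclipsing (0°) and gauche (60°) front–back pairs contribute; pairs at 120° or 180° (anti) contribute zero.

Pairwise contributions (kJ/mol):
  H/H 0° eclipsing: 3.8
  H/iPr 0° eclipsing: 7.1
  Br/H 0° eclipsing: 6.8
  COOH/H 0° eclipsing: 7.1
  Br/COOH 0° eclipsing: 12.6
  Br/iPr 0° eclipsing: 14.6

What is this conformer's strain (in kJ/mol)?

This conformer (eclipsed): Br–H eclipsed, H–COOH eclipsed, H–iPr eclipsed; 6.8 + 7.1 + 7.1 = 21.0 kJ/mol.

21.0 kJ/mol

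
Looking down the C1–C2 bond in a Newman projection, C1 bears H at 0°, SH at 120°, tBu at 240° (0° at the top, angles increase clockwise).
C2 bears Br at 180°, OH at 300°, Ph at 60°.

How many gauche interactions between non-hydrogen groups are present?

4

Non-H gauche pairs: SH(120°)/Br(180°); SH(120°)/Ph(60°); tBu(240°)/Br(180°); tBu(240°)/OH(300°) — 4 interactions.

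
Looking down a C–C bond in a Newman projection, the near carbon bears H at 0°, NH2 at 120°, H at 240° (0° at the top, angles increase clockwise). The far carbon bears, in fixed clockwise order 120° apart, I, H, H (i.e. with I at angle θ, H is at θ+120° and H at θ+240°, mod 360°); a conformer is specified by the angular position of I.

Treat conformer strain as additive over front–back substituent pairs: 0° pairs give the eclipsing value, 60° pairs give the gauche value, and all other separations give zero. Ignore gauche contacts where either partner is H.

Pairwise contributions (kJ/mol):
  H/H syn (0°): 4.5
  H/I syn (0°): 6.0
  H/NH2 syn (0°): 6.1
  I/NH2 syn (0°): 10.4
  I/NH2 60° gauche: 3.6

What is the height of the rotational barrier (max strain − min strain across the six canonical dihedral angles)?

19.4 kJ/mol

I at 0° (eclipsed): H–I eclipsed, NH2–H eclipsed, H–H eclipsed; 6.0 + 6.1 + 4.5 = 16.6 kJ/mol.
I at 60° (staggered): NH2–I gauche; 3.6 = 3.6 kJ/mol.
I at 120° (eclipsed): H–H eclipsed, NH2–I eclipsed, H–H eclipsed; 4.5 + 10.4 + 4.5 = 19.4 kJ/mol.
I at 180° (staggered): NH2–I gauche; 3.6 = 3.6 kJ/mol.
I at 240° (eclipsed): H–H eclipsed, NH2–H eclipsed, H–I eclipsed; 4.5 + 6.1 + 6.0 = 16.6 kJ/mol.
I at 300° (staggered): no non-H gauche contacts → 0.0 kJ/mol.
Max at 120° (19.4 kJ/mol), min at 300° (0.0 kJ/mol); barrier = 19.4 kJ/mol.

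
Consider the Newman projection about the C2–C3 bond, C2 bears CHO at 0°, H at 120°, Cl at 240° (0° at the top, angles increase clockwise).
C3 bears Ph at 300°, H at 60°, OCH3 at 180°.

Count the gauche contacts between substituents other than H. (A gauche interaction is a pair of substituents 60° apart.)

Non-H gauche pairs: CHO(0°)/Ph(300°); Cl(240°)/Ph(300°); Cl(240°)/OCH3(180°) — 3 interactions.

3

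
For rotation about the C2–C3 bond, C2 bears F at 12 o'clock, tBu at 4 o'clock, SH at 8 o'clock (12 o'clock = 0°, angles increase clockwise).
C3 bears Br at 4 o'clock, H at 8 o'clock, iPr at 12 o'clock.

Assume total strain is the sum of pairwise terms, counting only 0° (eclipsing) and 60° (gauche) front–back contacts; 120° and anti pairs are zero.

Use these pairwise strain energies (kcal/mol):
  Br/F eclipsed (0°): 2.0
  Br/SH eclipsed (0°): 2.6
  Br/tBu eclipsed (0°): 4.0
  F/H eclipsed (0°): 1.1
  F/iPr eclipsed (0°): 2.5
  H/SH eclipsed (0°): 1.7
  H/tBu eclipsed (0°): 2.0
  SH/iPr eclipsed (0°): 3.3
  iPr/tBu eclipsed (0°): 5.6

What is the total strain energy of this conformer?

This conformer (eclipsed): F–iPr eclipsed, tBu–Br eclipsed, SH–H eclipsed; 2.5 + 4.0 + 1.7 = 8.2 kcal/mol.

8.2 kcal/mol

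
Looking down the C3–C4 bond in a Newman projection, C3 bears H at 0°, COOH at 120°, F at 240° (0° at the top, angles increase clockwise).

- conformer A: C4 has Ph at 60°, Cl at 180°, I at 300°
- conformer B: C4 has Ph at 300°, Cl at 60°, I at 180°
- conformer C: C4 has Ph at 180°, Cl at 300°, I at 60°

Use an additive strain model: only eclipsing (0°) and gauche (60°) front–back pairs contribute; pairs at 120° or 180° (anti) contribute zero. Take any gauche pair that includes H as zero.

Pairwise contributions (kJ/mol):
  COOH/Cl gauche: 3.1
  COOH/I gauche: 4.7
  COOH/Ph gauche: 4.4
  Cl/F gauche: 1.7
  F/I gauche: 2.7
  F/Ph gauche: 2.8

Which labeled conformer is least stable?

A (staggered): COOH–Ph gauche, COOH–Cl gauche, F–Cl gauche, F–I gauche; 4.4 + 3.1 + 1.7 + 2.7 = 11.9 kJ/mol.
B (staggered): COOH–Cl gauche, COOH–I gauche, F–Ph gauche, F–I gauche; 3.1 + 4.7 + 2.8 + 2.7 = 13.3 kJ/mol.
C (staggered): COOH–Ph gauche, COOH–I gauche, F–Ph gauche, F–Cl gauche; 4.4 + 4.7 + 2.8 + 1.7 = 13.6 kJ/mol.
C has the highest total (13.6 kJ/mol).

C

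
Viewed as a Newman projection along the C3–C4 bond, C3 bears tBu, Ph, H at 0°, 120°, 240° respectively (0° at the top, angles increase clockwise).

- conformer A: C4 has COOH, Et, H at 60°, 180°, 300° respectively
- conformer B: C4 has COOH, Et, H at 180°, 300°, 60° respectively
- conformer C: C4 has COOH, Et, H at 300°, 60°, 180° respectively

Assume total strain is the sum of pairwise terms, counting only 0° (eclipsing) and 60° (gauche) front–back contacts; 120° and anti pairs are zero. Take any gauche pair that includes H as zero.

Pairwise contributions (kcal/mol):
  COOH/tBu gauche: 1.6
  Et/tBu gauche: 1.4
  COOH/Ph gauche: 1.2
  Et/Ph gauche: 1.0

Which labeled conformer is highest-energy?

A (staggered): tBu–COOH gauche, Ph–COOH gauche, Ph–Et gauche; 1.6 + 1.2 + 1.0 = 3.8 kcal/mol.
B (staggered): tBu–Et gauche, Ph–COOH gauche; 1.4 + 1.2 = 2.6 kcal/mol.
C (staggered): tBu–COOH gauche, tBu–Et gauche, Ph–Et gauche; 1.6 + 1.4 + 1.0 = 4.0 kcal/mol.
C has the highest total (4.0 kcal/mol).

C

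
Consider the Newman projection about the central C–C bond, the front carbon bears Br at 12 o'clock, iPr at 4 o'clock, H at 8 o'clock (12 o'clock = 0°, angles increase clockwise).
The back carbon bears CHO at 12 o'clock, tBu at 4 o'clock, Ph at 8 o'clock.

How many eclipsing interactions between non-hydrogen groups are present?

Non-H eclipsing pairs: Br(0°)/CHO(0°); iPr(120°)/tBu(120°) — 2 interactions.

2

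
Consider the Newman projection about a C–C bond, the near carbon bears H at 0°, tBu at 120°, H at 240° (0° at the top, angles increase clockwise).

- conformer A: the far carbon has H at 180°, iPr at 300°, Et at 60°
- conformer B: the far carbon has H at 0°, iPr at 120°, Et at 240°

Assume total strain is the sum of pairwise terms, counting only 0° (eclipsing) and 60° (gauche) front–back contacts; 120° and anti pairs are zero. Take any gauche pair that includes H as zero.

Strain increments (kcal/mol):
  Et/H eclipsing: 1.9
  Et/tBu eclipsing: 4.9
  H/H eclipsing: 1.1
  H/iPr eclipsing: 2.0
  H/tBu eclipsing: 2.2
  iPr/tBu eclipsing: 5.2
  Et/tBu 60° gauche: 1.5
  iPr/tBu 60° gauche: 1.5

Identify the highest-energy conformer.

A (staggered): tBu(120°)/Et(60°) gauche 1.5 → 1.5 kcal/mol.
B (eclipsed): H(0°)/H(0°) eclipsed 1.1; tBu(120°)/iPr(120°) eclipsed 5.2; H(240°)/Et(240°) eclipsed 1.9 → 8.2 kcal/mol.
B has the highest total (8.2 kcal/mol).

B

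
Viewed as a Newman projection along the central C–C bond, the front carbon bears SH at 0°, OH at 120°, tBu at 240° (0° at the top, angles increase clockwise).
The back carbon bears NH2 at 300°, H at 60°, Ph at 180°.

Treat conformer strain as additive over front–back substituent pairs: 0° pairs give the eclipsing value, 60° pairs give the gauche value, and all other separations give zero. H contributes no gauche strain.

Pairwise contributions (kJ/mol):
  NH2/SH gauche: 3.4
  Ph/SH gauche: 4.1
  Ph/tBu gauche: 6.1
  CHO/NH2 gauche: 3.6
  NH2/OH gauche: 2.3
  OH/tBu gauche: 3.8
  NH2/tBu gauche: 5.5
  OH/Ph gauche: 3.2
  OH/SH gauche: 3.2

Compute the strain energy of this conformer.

18.2 kJ/mol

This conformer (staggered): SH(0°)/NH2(300°) gauche 3.4; OH(120°)/Ph(180°) gauche 3.2; tBu(240°)/NH2(300°) gauche 5.5; tBu(240°)/Ph(180°) gauche 6.1 → 18.2 kJ/mol.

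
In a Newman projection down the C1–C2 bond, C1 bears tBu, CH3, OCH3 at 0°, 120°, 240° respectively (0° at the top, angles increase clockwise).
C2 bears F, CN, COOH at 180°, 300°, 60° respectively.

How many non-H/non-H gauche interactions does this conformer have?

Non-H gauche pairs: tBu(0°)/CN(300°); tBu(0°)/COOH(60°); CH3(120°)/F(180°); CH3(120°)/COOH(60°); OCH3(240°)/F(180°); OCH3(240°)/CN(300°) — 6 interactions.

6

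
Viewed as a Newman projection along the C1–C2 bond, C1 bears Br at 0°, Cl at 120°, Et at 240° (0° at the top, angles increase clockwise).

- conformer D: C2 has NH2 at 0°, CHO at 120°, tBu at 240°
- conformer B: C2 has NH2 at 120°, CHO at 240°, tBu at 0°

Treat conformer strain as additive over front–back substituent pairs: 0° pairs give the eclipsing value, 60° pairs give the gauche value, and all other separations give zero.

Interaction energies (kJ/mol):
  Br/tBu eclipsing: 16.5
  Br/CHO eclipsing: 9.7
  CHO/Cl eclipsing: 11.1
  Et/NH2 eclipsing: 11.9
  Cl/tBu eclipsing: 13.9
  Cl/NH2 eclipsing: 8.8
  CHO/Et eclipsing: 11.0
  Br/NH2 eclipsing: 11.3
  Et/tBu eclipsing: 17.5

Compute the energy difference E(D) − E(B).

D (eclipsed): Br–NH2 eclipsed, Cl–CHO eclipsed, Et–tBu eclipsed; 11.3 + 11.1 + 17.5 = 39.9 kJ/mol.
B (eclipsed): Br–tBu eclipsed, Cl–NH2 eclipsed, Et–CHO eclipsed; 16.5 + 8.8 + 11.0 = 36.3 kJ/mol.
E(D) − E(B) = 39.9 − 36.3 = +3.6 kJ/mol.

+3.6 kJ/mol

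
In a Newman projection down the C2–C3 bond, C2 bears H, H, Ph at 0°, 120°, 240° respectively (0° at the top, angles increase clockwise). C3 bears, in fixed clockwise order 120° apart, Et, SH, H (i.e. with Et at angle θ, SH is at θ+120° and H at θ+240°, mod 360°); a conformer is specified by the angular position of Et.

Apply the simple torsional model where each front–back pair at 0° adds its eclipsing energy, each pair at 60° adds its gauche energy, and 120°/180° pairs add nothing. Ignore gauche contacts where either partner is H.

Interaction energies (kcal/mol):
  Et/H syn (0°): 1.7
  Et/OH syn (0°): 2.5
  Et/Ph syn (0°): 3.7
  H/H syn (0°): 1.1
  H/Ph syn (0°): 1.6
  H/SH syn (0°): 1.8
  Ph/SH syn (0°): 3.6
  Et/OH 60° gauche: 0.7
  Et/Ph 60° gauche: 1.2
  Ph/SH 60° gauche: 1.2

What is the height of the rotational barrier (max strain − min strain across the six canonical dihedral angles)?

5.4 kcal/mol

Et at 0° (eclipsed): H(0°)/Et(0°) eclipsed 1.7; H(120°)/SH(120°) eclipsed 1.8; Ph(240°)/H(240°) eclipsed 1.6 → 5.1 kcal/mol.
Et at 60° (staggered): Ph(240°)/SH(180°) gauche 1.2 → 1.2 kcal/mol.
Et at 120° (eclipsed): H(0°)/H(0°) eclipsed 1.1; H(120°)/Et(120°) eclipsed 1.7; Ph(240°)/SH(240°) eclipsed 3.6 → 6.4 kcal/mol.
Et at 180° (staggered): Ph(240°)/Et(180°) gauche 1.2; Ph(240°)/SH(300°) gauche 1.2 → 2.4 kcal/mol.
Et at 240° (eclipsed): H(0°)/SH(0°) eclipsed 1.8; H(120°)/H(120°) eclipsed 1.1; Ph(240°)/Et(240°) eclipsed 3.7 → 6.6 kcal/mol.
Et at 300° (staggered): Ph(240°)/Et(300°) gauche 1.2 → 1.2 kcal/mol.
Max at 240° (6.6 kcal/mol), min at 60° (1.2 kcal/mol); barrier = 5.4 kcal/mol.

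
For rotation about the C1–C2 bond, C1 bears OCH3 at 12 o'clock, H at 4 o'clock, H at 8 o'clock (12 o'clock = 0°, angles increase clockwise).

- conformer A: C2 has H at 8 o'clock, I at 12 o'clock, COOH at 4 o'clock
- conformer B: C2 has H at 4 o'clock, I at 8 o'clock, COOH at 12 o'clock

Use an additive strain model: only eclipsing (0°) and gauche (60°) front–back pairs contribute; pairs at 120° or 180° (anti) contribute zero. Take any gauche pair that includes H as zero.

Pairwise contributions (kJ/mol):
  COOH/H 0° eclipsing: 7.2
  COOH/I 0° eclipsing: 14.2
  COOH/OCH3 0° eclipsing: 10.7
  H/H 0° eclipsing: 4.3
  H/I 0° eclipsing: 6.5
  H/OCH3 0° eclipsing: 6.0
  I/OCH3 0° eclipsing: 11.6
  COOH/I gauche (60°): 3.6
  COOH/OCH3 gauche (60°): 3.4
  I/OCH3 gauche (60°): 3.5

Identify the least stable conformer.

A

A (eclipsed): OCH3–I eclipsed, H–COOH eclipsed, H–H eclipsed; 11.6 + 7.2 + 4.3 = 23.1 kJ/mol.
B (eclipsed): OCH3–COOH eclipsed, H–H eclipsed, H–I eclipsed; 10.7 + 4.3 + 6.5 = 21.5 kJ/mol.
A has the highest total (23.1 kJ/mol).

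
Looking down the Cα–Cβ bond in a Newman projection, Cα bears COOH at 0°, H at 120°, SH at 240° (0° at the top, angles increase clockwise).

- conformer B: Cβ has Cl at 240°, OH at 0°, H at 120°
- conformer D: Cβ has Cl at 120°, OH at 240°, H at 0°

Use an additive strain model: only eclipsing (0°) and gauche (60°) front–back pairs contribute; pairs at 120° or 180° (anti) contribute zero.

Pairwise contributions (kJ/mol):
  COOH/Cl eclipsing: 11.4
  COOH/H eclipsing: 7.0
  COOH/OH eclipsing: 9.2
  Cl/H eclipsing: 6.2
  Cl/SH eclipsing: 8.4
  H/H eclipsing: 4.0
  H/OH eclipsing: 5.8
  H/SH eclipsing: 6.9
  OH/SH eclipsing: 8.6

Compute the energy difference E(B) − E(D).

-0.2 kJ/mol

B (eclipsed): COOH(0°)/OH(0°) eclipsed 9.2; H(120°)/H(120°) eclipsed 4.0; SH(240°)/Cl(240°) eclipsed 8.4 → 21.6 kJ/mol.
D (eclipsed): COOH(0°)/H(0°) eclipsed 7.0; H(120°)/Cl(120°) eclipsed 6.2; SH(240°)/OH(240°) eclipsed 8.6 → 21.8 kJ/mol.
E(B) − E(D) = 21.6 − 21.8 = -0.2 kJ/mol.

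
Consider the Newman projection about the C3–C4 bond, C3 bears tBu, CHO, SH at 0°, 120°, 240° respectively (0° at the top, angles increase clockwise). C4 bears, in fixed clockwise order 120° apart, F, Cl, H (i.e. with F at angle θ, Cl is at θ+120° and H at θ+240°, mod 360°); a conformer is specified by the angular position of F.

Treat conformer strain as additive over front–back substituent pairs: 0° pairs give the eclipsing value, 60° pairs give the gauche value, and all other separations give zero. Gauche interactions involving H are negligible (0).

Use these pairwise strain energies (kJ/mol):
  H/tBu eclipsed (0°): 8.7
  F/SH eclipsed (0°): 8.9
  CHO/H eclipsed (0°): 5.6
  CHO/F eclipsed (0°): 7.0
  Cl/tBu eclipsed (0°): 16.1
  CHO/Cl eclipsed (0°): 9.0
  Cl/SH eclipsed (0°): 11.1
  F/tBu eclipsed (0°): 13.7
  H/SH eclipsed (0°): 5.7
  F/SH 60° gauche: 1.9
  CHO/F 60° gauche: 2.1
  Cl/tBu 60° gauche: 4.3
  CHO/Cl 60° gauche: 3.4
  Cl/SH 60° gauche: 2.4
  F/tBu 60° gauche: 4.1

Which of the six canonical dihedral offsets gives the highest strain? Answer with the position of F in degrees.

240°

F at 0° is eclipsed. tBu at 0° is eclipsed with F at 0° (13.7); CHO at 120° is eclipsed with Cl at 120° (9.0); SH at 240° is eclipsed with H at 240° (5.7). Total 28.4 kJ/mol.
F at 60° is staggered. tBu at 0° is gauche with F at 60° (4.1); CHO at 120° is gauche with F at 60° (2.1); CHO at 120° is gauche with Cl at 180° (3.4); SH at 240° is gauche with Cl at 180° (2.4). Total 12.0 kJ/mol.
F at 120° is eclipsed. tBu at 0° is eclipsed with H at 0° (8.7); CHO at 120° is eclipsed with F at 120° (7.0); SH at 240° is eclipsed with Cl at 240° (11.1). Total 26.8 kJ/mol.
F at 180° is staggered. tBu at 0° is gauche with Cl at 300° (4.3); CHO at 120° is gauche with F at 180° (2.1); SH at 240° is gauche with F at 180° (1.9); SH at 240° is gauche with Cl at 300° (2.4). Total 10.7 kJ/mol.
F at 240° is eclipsed. tBu at 0° is eclipsed with Cl at 0° (16.1); CHO at 120° is eclipsed with H at 120° (5.6); SH at 240° is eclipsed with F at 240° (8.9). Total 30.6 kJ/mol.
F at 300° is staggered. tBu at 0° is gauche with F at 300° (4.1); tBu at 0° is gauche with Cl at 60° (4.3); CHO at 120° is gauche with Cl at 60° (3.4); SH at 240° is gauche with F at 300° (1.9). Total 13.7 kJ/mol.
The maximum (30.6 kJ/mol) occurs with F at 240°.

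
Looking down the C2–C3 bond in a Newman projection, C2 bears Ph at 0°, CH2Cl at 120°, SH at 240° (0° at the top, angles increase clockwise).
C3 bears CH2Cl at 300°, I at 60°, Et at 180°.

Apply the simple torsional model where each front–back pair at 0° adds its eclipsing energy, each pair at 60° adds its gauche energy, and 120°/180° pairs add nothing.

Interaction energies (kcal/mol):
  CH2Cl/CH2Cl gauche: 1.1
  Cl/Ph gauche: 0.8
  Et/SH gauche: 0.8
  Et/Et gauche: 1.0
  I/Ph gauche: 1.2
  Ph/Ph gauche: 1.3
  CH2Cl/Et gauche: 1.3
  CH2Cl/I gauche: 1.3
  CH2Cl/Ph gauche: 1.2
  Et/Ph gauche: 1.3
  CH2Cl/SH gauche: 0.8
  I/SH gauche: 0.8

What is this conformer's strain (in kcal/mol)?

This conformer (staggered): Ph–CH2Cl gauche, Ph–I gauche, CH2Cl–I gauche, CH2Cl–Et gauche, SH–CH2Cl gauche, SH–Et gauche; 1.2 + 1.2 + 1.3 + 1.3 + 0.8 + 0.8 = 6.6 kcal/mol.

6.6 kcal/mol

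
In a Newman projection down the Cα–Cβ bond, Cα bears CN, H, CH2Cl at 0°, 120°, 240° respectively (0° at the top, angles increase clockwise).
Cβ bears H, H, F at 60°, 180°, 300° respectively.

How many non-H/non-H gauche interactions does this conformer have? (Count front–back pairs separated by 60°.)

Non-H gauche pairs: CN(0°)/F(300°); CH2Cl(240°)/F(300°) — 2 interactions.

2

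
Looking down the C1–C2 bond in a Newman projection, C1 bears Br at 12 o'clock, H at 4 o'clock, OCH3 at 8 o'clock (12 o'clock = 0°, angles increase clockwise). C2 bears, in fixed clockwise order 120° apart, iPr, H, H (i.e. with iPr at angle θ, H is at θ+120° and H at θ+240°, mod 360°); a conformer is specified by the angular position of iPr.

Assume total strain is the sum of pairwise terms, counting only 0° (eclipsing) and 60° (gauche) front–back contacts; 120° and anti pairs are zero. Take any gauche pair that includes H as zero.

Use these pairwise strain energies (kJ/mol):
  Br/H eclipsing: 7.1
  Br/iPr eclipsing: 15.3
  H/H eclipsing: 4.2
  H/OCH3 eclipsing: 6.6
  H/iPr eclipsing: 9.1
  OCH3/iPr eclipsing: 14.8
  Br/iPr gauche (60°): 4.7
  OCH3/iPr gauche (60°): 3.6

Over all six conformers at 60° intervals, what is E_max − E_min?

22.5 kJ/mol

iPr at 0° (eclipsed): Br–iPr eclipsed, H–H eclipsed, OCH3–H eclipsed; 15.3 + 4.2 + 6.6 = 26.1 kJ/mol.
iPr at 60° (staggered): Br–iPr gauche; 4.7 = 4.7 kJ/mol.
iPr at 120° (eclipsed): Br–H eclipsed, H–iPr eclipsed, OCH3–H eclipsed; 7.1 + 9.1 + 6.6 = 22.8 kJ/mol.
iPr at 180° (staggered): OCH3–iPr gauche; 3.6 = 3.6 kJ/mol.
iPr at 240° (eclipsed): Br–H eclipsed, H–H eclipsed, OCH3–iPr eclipsed; 7.1 + 4.2 + 14.8 = 26.1 kJ/mol.
iPr at 300° (staggered): Br–iPr gauche, OCH3–iPr gauche; 4.7 + 3.6 = 8.3 kJ/mol.
Max at 0° (26.1 kJ/mol), min at 180° (3.6 kJ/mol); barrier = 22.5 kJ/mol.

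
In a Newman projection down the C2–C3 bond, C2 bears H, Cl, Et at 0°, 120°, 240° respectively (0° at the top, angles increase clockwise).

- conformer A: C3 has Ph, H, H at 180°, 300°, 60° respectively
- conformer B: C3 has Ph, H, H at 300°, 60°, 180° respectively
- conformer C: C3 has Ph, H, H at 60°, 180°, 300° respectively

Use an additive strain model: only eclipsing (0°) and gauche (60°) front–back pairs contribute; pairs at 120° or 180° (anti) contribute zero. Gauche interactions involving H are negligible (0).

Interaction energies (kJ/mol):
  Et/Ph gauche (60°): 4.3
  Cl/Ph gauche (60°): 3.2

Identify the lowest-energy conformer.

C

A is staggered. Cl at 120° is gauche with Ph at 180° (3.2); Et at 240° is gauche with Ph at 180° (4.3). Total 7.5 kJ/mol.
B is staggered. Et at 240° is gauche with Ph at 300° (4.3). Total 4.3 kJ/mol.
C is staggered. Cl at 120° is gauche with Ph at 60° (3.2). Total 3.2 kJ/mol.
C has the lowest total (3.2 kJ/mol).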